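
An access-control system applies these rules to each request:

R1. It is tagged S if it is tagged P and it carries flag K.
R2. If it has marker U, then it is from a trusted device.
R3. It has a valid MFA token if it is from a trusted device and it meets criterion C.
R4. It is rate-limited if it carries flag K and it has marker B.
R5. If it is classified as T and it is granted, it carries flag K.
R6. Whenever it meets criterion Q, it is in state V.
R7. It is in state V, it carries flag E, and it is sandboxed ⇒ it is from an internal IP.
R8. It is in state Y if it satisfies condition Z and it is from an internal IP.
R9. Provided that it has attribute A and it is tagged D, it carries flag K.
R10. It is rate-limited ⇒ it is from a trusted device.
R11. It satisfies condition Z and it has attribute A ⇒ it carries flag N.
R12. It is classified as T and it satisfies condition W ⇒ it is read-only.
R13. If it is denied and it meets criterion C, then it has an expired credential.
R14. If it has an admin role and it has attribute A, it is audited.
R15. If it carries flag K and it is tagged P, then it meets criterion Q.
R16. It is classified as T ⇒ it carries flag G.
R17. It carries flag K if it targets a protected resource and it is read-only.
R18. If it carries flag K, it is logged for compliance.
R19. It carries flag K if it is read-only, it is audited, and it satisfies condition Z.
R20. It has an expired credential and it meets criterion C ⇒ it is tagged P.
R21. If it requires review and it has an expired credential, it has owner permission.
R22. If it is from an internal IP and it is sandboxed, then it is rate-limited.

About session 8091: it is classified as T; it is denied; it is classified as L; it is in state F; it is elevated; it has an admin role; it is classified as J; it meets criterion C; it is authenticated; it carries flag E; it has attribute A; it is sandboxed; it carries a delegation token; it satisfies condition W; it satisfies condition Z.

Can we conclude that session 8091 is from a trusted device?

By R12 (it is classified as T, it satisfies condition W): it is read-only.
By R13 (it is denied, it meets criterion C): it has an expired credential.
By R14 (it has an admin role, it has attribute A): it is audited.
By R19 (it is read-only, it is audited, it satisfies condition Z): it carries flag K.
By R20 (it has an expired credential, it meets criterion C): it is tagged P.
By R15 (it carries flag K, it is tagged P): it meets criterion Q.
By R6 (it meets criterion Q): it is in state V.
By R7 (it is in state V, it carries flag E, it is sandboxed): it is from an internal IP.
By R22 (it is from an internal IP, it is sandboxed): it is rate-limited.
By R10 (it is rate-limited): it is from a trusted device.

Yes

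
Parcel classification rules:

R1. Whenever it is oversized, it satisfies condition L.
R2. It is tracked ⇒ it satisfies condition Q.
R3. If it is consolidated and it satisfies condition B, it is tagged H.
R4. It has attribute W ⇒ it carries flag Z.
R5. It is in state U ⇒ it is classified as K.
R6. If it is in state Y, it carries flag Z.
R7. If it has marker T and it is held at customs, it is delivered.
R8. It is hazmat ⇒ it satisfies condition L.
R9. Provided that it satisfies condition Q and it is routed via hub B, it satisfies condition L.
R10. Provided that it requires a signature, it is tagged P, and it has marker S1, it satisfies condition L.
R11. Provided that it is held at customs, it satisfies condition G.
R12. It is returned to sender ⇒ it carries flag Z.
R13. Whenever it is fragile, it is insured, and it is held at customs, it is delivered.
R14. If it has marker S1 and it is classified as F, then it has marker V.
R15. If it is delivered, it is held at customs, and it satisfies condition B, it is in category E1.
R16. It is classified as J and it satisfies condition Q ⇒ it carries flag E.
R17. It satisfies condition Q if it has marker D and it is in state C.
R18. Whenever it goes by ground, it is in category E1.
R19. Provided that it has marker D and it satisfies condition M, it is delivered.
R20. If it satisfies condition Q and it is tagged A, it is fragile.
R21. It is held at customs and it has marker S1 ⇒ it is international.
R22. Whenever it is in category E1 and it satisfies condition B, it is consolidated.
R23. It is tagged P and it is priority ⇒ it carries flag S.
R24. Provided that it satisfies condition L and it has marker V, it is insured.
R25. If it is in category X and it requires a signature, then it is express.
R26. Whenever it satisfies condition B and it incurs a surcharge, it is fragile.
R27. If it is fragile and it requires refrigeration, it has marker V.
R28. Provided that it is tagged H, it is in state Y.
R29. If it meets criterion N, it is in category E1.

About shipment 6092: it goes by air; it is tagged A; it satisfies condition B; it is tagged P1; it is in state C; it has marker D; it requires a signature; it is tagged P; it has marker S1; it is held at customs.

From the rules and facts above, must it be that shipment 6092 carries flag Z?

No

Forward chaining from the given facts derives: satisfies condition L, satisfies condition G, satisfies condition Q, is fragile, is international.
Rules concluding "it carries flag Z": R4 needs "it has attribute W"; R6 needs "it is in state Y"; R12 needs "it is returned to sender" — none of these are established.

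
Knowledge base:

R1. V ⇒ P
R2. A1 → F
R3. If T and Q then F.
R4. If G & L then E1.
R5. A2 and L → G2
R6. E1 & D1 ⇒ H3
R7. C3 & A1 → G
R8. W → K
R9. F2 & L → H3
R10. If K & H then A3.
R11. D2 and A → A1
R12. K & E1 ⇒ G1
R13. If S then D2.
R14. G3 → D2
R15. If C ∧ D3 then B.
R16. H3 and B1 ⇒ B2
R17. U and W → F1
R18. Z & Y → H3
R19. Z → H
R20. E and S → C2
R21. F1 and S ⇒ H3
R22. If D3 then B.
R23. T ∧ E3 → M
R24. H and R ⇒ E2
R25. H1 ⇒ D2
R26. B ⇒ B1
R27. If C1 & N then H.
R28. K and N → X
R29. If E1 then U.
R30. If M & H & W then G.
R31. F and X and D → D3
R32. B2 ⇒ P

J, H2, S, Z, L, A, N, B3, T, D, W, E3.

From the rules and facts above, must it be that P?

K  (by R8: W)
D2  (by R13: S)
H  (by R19: Z)
M  (by R23: T, E3)
X  (by R28: K, N)
G  (by R30: M, H, W)
E1  (by R4: G, L)
A1  (by R11: D2, A)
U  (by R29: E1)
F  (by R2: A1)
F1  (by R17: U, W)
H3  (by R21: F1, S)
D3  (by R31: F, X, D)
B  (by R22: D3)
B1  (by R26: B)
B2  (by R16: H3, B1)
P  (by R32: B2)

Yes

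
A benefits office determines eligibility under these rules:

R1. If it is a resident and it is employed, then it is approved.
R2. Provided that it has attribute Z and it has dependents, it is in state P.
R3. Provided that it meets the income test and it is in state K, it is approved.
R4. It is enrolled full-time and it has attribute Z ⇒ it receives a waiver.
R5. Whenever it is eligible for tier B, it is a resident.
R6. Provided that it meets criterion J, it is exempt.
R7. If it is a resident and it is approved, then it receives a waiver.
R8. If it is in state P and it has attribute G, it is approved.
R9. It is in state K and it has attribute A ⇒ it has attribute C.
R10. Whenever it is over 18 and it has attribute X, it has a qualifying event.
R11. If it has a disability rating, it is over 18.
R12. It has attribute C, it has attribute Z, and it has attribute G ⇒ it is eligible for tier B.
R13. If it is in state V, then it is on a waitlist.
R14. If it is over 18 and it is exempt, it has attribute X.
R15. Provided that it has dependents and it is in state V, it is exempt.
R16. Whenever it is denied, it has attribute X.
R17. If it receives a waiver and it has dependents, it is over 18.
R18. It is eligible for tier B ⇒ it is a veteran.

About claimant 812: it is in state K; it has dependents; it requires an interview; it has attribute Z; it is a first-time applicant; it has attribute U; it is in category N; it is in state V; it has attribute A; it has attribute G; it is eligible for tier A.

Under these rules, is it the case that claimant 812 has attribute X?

Yes

By R2 (it has attribute Z, it has dependents): it is in state P.
By R8 (it is in state P, it has attribute G): it is approved.
By R9 (it is in state K, it has attribute A): it has attribute C.
By R12 (it has attribute C, it has attribute Z, it has attribute G): it is eligible for tier B.
By R15 (it has dependents, it is in state V): it is exempt.
By R5 (it is eligible for tier B): it is a resident.
By R7 (it is a resident, it is approved): it receives a waiver.
By R17 (it receives a waiver, it has dependents): it is over 18.
By R14 (it is over 18, it is exempt): it has attribute X.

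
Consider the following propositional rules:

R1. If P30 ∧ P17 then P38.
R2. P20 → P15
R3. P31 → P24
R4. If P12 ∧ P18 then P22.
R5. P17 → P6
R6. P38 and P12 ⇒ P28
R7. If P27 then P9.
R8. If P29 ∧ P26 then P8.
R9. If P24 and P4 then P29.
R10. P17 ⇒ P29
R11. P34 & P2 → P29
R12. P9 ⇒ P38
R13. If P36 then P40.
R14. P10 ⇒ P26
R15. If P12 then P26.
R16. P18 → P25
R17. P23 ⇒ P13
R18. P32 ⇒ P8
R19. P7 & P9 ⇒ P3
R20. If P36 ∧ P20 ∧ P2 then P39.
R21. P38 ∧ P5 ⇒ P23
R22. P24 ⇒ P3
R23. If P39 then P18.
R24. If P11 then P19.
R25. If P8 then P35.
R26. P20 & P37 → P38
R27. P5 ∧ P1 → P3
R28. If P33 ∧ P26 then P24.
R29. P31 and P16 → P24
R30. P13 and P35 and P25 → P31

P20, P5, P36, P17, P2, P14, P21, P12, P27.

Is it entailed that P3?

Yes

P9  (by R7: P27)
P29  (by R10: P17)
P38  (by R12: P9)
P26  (by R15: P12)
P39  (by R20: P36, P20, P2)
P23  (by R21: P38, P5)
P18  (by R23: P39)
P8  (by R8: P29, P26)
P25  (by R16: P18)
P13  (by R17: P23)
P35  (by R25: P8)
P31  (by R30: P13, P35, P25)
P24  (by R3: P31)
P3  (by R22: P24)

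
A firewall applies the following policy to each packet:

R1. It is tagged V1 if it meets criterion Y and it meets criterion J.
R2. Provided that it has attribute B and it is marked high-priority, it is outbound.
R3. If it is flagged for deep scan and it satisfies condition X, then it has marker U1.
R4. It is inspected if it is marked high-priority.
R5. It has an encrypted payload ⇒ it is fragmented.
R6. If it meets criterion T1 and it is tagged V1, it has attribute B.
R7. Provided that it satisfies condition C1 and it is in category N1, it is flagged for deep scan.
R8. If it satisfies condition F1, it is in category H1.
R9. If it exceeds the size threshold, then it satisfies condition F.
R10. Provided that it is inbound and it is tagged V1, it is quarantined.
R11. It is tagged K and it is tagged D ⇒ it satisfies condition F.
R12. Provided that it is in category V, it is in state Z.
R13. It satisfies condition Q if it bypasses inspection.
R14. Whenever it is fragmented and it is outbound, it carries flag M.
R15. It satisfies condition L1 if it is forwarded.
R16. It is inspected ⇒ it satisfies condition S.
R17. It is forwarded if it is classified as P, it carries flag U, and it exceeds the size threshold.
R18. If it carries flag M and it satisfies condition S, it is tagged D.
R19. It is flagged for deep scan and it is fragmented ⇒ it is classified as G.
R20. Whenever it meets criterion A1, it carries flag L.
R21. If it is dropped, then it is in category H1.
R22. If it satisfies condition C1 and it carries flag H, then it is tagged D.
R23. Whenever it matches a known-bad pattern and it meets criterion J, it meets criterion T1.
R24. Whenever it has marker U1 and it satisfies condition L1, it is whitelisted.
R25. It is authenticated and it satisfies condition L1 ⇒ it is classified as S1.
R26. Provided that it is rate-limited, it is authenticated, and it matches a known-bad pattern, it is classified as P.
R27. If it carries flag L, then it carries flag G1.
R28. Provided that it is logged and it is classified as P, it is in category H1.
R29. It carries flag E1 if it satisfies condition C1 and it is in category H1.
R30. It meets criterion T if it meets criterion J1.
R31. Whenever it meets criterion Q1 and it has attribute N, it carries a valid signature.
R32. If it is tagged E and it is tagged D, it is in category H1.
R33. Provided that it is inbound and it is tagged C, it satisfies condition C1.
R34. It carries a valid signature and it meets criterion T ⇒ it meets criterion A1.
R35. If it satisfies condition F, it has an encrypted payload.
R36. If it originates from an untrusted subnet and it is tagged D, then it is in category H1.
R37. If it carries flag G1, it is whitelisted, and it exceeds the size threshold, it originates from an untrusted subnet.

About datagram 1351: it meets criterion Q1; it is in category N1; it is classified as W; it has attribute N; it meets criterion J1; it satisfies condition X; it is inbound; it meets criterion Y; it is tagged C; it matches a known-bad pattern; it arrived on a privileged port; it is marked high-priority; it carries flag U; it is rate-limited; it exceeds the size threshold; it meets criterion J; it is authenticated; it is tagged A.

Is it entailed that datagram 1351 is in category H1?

By R1 (it meets criterion Y, it meets criterion J): it is tagged V1.
By R4 (it is marked high-priority): it is inspected.
By R9 (it exceeds the size threshold): it satisfies condition F.
By R16 (it is inspected): it satisfies condition S.
By R23 (it matches a known-bad pattern, it meets criterion J): it meets criterion T1.
By R26 (it is rate-limited, it is authenticated, it matches a known-bad pattern): it is classified as P.
By R30 (it meets criterion J1): it meets criterion T.
By R31 (it meets criterion Q1, it has attribute N): it carries a valid signature.
By R33 (it is inbound, it is tagged C): it satisfies condition C1.
By R34 (it carries a valid signature, it meets criterion T): it meets criterion A1.
By R35 (it satisfies condition F): it has an encrypted payload.
By R5 (it has an encrypted payload): it is fragmented.
By R6 (it meets criterion T1, it is tagged V1): it has attribute B.
By R7 (it satisfies condition C1, it is in category N1): it is flagged for deep scan.
By R17 (it is classified as P, it carries flag U, it exceeds the size threshold): it is forwarded.
By R20 (it meets criterion A1): it carries flag L.
By R27 (it carries flag L): it carries flag G1.
By R2 (it has attribute B, it is marked high-priority): it is outbound.
By R3 (it is flagged for deep scan, it satisfies condition X): it has marker U1.
By R14 (it is fragmented, it is outbound): it carries flag M.
By R15 (it is forwarded): it satisfies condition L1.
By R18 (it carries flag M, it satisfies condition S): it is tagged D.
By R24 (it has marker U1, it satisfies condition L1): it is whitelisted.
By R37 (it carries flag G1, it is whitelisted, it exceeds the size threshold): it originates from an untrusted subnet.
By R36 (it originates from an untrusted subnet, it is tagged D): it is in category H1.

Yes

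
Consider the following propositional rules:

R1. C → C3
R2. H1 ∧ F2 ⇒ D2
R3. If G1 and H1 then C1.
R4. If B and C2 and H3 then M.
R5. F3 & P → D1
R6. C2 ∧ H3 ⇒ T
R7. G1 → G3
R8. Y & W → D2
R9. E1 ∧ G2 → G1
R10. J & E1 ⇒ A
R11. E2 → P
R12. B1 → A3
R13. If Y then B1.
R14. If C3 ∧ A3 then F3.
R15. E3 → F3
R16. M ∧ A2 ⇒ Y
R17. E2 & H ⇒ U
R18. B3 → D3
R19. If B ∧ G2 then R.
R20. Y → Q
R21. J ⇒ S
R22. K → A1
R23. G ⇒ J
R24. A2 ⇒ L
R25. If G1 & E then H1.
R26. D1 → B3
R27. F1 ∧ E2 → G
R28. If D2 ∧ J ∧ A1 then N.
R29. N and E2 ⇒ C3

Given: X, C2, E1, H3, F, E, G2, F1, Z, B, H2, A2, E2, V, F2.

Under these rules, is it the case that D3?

No

Forward chaining from the given facts derives: M, T, G1, P, Y, R, Q, L, H1, G, D2, C1, G3, B1, J, A, A3, S.
The only rule concluding D3 is R18, which needs B3; that is never established.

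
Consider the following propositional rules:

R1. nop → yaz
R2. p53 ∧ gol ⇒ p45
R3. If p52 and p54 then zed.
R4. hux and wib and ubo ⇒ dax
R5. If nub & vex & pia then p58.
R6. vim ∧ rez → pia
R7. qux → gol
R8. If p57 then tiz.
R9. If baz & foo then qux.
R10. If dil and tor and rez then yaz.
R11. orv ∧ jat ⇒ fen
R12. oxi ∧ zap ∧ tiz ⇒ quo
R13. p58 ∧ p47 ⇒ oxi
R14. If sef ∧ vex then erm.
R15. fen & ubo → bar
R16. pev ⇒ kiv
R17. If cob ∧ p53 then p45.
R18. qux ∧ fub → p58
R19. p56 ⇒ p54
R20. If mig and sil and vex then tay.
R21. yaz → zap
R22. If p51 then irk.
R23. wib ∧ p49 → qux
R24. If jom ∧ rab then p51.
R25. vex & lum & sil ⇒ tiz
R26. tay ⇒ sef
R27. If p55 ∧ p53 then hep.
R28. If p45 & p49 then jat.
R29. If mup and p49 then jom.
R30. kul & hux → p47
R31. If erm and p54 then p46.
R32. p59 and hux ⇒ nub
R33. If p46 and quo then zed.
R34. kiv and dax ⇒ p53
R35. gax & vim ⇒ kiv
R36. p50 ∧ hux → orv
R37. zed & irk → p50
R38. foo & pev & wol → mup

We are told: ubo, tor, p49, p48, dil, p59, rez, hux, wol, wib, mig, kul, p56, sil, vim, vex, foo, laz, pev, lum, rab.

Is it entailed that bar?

Yes

dax  (by R4: hux, wib, ubo)
pia  (by R6: vim, rez)
yaz  (by R10: dil, tor, rez)
kiv  (by R16: pev)
p54  (by R19: p56)
tay  (by R20: mig, sil, vex)
zap  (by R21: yaz)
qux  (by R23: wib, p49)
tiz  (by R25: vex, lum, sil)
sef  (by R26: tay)
p47  (by R30: kul, hux)
nub  (by R32: p59, hux)
p53  (by R34: kiv, dax)
mup  (by R38: foo, pev, wol)
p58  (by R5: nub, vex, pia)
gol  (by R7: qux)
oxi  (by R13: p58, p47)
erm  (by R14: sef, vex)
jom  (by R29: mup, p49)
p46  (by R31: erm, p54)
p45  (by R2: p53, gol)
quo  (by R12: oxi, zap, tiz)
p51  (by R24: jom, rab)
jat  (by R28: p45, p49)
zed  (by R33: p46, quo)
irk  (by R22: p51)
p50  (by R37: zed, irk)
orv  (by R36: p50, hux)
fen  (by R11: orv, jat)
bar  (by R15: fen, ubo)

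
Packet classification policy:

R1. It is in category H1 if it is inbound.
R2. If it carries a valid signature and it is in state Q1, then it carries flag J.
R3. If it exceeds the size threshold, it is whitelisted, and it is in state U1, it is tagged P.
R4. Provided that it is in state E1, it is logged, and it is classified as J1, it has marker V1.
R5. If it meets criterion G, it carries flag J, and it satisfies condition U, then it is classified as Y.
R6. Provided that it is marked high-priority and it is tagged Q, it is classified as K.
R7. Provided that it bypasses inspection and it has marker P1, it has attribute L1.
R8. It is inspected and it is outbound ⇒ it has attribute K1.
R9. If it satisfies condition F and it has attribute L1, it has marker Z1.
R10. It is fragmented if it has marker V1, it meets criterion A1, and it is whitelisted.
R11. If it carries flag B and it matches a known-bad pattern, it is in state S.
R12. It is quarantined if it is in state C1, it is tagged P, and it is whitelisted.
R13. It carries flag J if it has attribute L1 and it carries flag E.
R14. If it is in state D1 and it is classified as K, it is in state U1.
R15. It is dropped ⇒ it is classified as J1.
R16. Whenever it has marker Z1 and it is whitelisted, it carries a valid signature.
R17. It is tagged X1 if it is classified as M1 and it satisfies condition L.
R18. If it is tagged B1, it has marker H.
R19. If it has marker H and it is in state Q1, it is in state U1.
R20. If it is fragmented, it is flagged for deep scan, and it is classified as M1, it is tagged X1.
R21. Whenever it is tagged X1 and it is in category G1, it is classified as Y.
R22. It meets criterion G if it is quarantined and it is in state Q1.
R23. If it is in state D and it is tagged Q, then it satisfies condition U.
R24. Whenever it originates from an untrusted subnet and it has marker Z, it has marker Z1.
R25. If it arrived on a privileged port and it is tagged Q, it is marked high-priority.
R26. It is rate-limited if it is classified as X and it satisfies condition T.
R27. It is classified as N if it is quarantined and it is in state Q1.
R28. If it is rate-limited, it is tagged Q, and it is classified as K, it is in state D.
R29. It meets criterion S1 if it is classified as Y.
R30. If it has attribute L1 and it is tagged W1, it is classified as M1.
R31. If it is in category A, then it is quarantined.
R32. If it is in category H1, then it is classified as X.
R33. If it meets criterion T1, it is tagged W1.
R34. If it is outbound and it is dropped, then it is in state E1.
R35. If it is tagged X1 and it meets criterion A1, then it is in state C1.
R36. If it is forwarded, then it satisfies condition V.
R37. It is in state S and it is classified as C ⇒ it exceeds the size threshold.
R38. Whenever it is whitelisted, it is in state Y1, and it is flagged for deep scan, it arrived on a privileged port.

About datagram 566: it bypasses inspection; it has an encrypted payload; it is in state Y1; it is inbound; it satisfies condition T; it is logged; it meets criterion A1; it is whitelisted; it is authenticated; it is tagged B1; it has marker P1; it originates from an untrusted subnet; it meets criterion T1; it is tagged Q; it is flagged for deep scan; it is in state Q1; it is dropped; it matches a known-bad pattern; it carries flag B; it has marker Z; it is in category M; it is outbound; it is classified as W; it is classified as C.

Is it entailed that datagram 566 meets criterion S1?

Yes

By R1 (it is inbound): it is in category H1.
By R7 (it bypasses inspection, it has marker P1): it has attribute L1.
By R11 (it carries flag B, it matches a known-bad pattern): it is in state S.
By R15 (it is dropped): it is classified as J1.
By R18 (it is tagged B1): it has marker H.
By R19 (it has marker H, it is in state Q1): it is in state U1.
By R24 (it originates from an untrusted subnet, it has marker Z): it has marker Z1.
By R32 (it is in category H1): it is classified as X.
By R33 (it meets criterion T1): it is tagged W1.
By R34 (it is outbound, it is dropped): it is in state E1.
By R37 (it is in state S, it is classified as C): it exceeds the size threshold.
By R38 (it is whitelisted, it is in state Y1, it is flagged for deep scan): it arrived on a privileged port.
By R3 (it exceeds the size threshold, it is whitelisted, it is in state U1): it is tagged P.
By R4 (it is in state E1, it is logged, it is classified as J1): it has marker V1.
By R10 (it has marker V1, it meets criterion A1, it is whitelisted): it is fragmented.
By R16 (it has marker Z1, it is whitelisted): it carries a valid signature.
By R25 (it arrived on a privileged port, it is tagged Q): it is marked high-priority.
By R26 (it is classified as X, it satisfies condition T): it is rate-limited.
By R30 (it has attribute L1, it is tagged W1): it is classified as M1.
By R2 (it carries a valid signature, it is in state Q1): it carries flag J.
By R6 (it is marked high-priority, it is tagged Q): it is classified as K.
By R20 (it is fragmented, it is flagged for deep scan, it is classified as M1): it is tagged X1.
By R28 (it is rate-limited, it is tagged Q, it is classified as K): it is in state D.
By R35 (it is tagged X1, it meets criterion A1): it is in state C1.
By R12 (it is in state C1, it is tagged P, it is whitelisted): it is quarantined.
By R22 (it is quarantined, it is in state Q1): it meets criterion G.
By R23 (it is in state D, it is tagged Q): it satisfies condition U.
By R5 (it meets criterion G, it carries flag J, it satisfies condition U): it is classified as Y.
By R29 (it is classified as Y): it meets criterion S1.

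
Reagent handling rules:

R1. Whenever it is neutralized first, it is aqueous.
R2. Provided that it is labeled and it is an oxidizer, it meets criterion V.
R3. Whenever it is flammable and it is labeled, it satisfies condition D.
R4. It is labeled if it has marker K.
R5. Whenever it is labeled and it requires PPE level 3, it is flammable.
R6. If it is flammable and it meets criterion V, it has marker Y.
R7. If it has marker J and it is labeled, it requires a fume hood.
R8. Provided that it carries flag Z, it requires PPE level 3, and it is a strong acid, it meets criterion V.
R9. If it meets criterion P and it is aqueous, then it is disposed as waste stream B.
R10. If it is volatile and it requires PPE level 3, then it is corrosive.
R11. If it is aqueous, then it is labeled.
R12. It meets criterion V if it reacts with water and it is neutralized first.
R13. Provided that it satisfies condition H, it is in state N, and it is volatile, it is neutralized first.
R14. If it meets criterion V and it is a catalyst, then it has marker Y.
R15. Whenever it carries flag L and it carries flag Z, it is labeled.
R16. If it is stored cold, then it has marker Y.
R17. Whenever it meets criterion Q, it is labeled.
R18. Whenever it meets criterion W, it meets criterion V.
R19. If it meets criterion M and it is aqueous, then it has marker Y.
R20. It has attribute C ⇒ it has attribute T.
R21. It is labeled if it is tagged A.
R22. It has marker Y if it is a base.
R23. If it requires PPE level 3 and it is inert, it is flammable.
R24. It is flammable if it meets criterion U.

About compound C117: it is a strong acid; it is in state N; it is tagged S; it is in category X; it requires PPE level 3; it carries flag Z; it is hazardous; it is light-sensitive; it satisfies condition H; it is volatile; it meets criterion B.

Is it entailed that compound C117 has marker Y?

By R8 (it carries flag Z, it requires PPE level 3, it is a strong acid): it meets criterion V.
By R13 (it satisfies condition H, it is in state N, it is volatile): it is neutralized first.
By R1 (it is neutralized first): it is aqueous.
By R11 (it is aqueous): it is labeled.
By R5 (it is labeled, it requires PPE level 3): it is flammable.
By R6 (it is flammable, it meets criterion V): it has marker Y.

Yes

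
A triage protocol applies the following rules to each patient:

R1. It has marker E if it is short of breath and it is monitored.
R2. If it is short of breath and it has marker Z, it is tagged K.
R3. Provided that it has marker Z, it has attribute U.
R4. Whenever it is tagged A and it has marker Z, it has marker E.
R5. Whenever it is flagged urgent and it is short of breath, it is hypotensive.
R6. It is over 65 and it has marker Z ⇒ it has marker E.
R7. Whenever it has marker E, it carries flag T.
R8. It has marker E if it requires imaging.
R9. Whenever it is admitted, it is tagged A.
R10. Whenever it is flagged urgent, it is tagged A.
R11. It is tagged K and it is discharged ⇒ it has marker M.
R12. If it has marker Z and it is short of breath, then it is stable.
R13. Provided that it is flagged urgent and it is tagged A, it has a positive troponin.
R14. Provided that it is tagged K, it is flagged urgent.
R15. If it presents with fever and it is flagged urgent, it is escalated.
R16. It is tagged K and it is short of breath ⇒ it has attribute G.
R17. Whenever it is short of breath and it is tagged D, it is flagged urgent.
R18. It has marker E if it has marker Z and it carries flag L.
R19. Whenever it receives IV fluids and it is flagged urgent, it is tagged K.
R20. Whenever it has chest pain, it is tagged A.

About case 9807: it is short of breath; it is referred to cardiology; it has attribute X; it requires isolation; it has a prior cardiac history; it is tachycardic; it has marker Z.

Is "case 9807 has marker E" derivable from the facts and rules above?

Yes

By R2 (it is short of breath, it has marker Z): it is tagged K.
By R14 (it is tagged K): it is flagged urgent.
By R10 (it is flagged urgent): it is tagged A.
By R4 (it is tagged A, it has marker Z): it has marker E.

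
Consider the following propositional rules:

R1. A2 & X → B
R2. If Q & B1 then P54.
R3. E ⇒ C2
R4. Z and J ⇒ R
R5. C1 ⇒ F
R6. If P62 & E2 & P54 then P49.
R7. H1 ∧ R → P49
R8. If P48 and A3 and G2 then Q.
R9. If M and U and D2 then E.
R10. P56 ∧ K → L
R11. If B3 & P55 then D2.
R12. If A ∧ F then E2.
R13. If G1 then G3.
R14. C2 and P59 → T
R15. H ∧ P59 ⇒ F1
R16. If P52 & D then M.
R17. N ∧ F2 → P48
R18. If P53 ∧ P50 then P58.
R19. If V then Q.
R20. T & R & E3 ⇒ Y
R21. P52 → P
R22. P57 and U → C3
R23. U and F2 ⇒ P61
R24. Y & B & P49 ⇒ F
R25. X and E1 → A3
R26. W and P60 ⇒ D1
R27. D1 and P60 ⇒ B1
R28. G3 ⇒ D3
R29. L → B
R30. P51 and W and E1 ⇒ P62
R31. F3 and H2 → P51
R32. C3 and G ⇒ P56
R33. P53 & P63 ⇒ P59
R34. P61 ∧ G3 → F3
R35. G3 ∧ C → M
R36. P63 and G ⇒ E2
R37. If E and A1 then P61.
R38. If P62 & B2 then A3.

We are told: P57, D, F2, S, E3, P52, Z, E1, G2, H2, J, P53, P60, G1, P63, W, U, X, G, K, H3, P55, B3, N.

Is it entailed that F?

R  (by R4: Z, J)
D2  (by R11: B3, P55)
G3  (by R13: G1)
M  (by R16: P52, D)
P48  (by R17: N, F2)
C3  (by R22: P57, U)
P61  (by R23: U, F2)
A3  (by R25: X, E1)
D1  (by R26: W, P60)
B1  (by R27: D1, P60)
P56  (by R32: C3, G)
P59  (by R33: P53, P63)
F3  (by R34: P61, G3)
E2  (by R36: P63, G)
Q  (by R8: P48, A3, G2)
E  (by R9: M, U, D2)
L  (by R10: P56, K)
B  (by R29: L)
P51  (by R31: F3, H2)
P54  (by R2: Q, B1)
C2  (by R3: E)
T  (by R14: C2, P59)
Y  (by R20: T, R, E3)
P62  (by R30: P51, W, E1)
P49  (by R6: P62, E2, P54)
F  (by R24: Y, B, P49)

Yes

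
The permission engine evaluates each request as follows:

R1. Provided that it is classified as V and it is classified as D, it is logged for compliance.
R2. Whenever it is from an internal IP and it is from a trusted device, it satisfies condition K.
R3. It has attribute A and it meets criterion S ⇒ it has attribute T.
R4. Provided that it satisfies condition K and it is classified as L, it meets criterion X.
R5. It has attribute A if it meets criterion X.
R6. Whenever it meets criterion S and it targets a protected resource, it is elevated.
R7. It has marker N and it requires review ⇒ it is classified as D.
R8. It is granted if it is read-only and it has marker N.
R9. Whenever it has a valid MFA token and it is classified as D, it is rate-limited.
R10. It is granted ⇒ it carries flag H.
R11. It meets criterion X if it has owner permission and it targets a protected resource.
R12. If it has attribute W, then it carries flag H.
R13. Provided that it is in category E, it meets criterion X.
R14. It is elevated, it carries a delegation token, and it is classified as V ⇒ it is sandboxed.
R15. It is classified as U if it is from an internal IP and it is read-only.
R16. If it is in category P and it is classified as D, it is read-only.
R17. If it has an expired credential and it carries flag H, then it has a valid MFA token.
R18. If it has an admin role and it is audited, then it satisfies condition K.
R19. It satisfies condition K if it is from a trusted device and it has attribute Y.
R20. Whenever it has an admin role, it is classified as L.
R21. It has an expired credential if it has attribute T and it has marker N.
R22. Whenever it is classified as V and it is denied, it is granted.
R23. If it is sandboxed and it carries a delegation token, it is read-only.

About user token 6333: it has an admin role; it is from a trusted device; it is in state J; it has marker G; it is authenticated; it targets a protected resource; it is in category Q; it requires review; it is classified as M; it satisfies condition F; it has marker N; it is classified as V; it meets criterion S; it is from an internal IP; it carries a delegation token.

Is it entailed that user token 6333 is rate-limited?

Yes

By R2 (it is from an internal IP, it is from a trusted device): it satisfies condition K.
By R6 (it meets criterion S, it targets a protected resource): it is elevated.
By R7 (it has marker N, it requires review): it is classified as D.
By R14 (it is elevated, it carries a delegation token, it is classified as V): it is sandboxed.
By R20 (it has an admin role): it is classified as L.
By R23 (it is sandboxed, it carries a delegation token): it is read-only.
By R4 (it satisfies condition K, it is classified as L): it meets criterion X.
By R5 (it meets criterion X): it has attribute A.
By R8 (it is read-only, it has marker N): it is granted.
By R10 (it is granted): it carries flag H.
By R3 (it has attribute A, it meets criterion S): it has attribute T.
By R21 (it has attribute T, it has marker N): it has an expired credential.
By R17 (it has an expired credential, it carries flag H): it has a valid MFA token.
By R9 (it has a valid MFA token, it is classified as D): it is rate-limited.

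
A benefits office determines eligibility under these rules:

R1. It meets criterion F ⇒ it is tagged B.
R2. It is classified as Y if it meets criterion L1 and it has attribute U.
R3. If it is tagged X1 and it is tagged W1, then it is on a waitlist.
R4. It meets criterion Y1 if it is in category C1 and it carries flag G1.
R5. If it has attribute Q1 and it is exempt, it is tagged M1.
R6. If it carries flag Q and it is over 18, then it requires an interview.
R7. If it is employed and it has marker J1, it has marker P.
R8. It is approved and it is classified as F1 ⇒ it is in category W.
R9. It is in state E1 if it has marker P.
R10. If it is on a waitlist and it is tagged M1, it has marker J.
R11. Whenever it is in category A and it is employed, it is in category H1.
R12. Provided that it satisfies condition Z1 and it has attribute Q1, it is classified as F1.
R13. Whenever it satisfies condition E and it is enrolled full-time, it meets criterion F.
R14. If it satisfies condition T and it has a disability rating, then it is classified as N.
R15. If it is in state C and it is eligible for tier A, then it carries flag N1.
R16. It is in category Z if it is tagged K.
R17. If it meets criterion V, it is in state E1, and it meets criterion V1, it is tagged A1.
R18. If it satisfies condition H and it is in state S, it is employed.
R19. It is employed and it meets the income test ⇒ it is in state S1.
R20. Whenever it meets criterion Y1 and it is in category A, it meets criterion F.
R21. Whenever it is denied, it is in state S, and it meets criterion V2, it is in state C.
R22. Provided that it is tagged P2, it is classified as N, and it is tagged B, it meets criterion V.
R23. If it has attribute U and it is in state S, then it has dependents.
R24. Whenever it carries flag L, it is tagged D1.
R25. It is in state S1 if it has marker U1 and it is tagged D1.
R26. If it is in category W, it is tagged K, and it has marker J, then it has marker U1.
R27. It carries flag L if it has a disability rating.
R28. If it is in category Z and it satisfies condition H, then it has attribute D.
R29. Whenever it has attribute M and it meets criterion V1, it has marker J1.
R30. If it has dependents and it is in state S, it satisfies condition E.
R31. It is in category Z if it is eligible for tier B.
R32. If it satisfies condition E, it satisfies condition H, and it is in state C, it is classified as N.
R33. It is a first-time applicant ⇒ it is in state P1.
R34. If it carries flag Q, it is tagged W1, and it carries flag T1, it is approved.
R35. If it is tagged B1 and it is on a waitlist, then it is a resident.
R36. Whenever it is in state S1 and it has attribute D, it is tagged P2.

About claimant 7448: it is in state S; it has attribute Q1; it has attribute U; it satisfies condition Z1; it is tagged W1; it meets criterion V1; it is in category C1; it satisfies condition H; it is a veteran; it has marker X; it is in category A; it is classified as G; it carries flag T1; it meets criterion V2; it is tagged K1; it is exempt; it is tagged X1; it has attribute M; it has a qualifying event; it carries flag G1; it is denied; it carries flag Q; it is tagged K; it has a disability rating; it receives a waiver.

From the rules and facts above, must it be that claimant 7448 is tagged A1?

By R3 (it is tagged X1, it is tagged W1): it is on a waitlist.
By R4 (it is in category C1, it carries flag G1): it meets criterion Y1.
By R5 (it has attribute Q1, it is exempt): it is tagged M1.
By R10 (it is on a waitlist, it is tagged M1): it has marker J.
By R12 (it satisfies condition Z1, it has attribute Q1): it is classified as F1.
By R16 (it is tagged K): it is in category Z.
By R18 (it satisfies condition H, it is in state S): it is employed.
By R20 (it meets criterion Y1, it is in category A): it meets criterion F.
By R21 (it is denied, it is in state S, it meets criterion V2): it is in state C.
By R23 (it has attribute U, it is in state S): it has dependents.
By R27 (it has a disability rating): it carries flag L.
By R28 (it is in category Z, it satisfies condition H): it has attribute D.
By R29 (it has attribute M, it meets criterion V1): it has marker J1.
By R30 (it has dependents, it is in state S): it satisfies condition E.
By R32 (it satisfies condition E, it satisfies condition H, it is in state C): it is classified as N.
By R34 (it carries flag Q, it is tagged W1, it carries flag T1): it is approved.
By R1 (it meets criterion F): it is tagged B.
By R7 (it is employed, it has marker J1): it has marker P.
By R8 (it is approved, it is classified as F1): it is in category W.
By R9 (it has marker P): it is in state E1.
By R24 (it carries flag L): it is tagged D1.
By R26 (it is in category W, it is tagged K, it has marker J): it has marker U1.
By R25 (it has marker U1, it is tagged D1): it is in state S1.
By R36 (it is in state S1, it has attribute D): it is tagged P2.
By R22 (it is tagged P2, it is classified as N, it is tagged B): it meets criterion V.
By R17 (it meets criterion V, it is in state E1, it meets criterion V1): it is tagged A1.

Yes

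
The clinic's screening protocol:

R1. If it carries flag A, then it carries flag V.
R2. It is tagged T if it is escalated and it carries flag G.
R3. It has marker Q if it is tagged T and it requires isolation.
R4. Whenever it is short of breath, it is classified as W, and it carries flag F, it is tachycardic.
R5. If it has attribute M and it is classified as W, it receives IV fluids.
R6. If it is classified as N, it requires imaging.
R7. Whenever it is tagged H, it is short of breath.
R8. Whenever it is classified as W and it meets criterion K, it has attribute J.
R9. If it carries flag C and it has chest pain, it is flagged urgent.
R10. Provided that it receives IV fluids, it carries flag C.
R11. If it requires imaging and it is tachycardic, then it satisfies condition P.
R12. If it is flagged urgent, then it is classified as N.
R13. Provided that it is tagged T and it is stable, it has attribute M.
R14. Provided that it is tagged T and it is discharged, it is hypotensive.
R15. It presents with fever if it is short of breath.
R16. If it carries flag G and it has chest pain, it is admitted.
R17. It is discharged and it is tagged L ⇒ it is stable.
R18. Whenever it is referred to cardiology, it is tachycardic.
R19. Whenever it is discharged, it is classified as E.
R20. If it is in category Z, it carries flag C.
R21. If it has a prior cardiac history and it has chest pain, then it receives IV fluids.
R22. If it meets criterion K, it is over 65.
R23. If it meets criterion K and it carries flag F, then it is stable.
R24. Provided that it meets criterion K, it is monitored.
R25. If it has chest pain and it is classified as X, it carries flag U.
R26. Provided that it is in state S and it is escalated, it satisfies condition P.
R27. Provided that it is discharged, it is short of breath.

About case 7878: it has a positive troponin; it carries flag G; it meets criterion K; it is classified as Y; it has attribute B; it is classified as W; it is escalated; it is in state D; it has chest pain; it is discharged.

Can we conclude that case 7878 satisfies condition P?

Forward chaining from the given facts derives: is tagged T, has attribute J, is hypotensive, is admitted, is classified as E, is over 65, is monitored, is short of breath, presents with fever.
Rules concluding "it satisfies condition P": R11 needs "it requires imaging"; R26 needs "it is in state S" — none of these are established.

No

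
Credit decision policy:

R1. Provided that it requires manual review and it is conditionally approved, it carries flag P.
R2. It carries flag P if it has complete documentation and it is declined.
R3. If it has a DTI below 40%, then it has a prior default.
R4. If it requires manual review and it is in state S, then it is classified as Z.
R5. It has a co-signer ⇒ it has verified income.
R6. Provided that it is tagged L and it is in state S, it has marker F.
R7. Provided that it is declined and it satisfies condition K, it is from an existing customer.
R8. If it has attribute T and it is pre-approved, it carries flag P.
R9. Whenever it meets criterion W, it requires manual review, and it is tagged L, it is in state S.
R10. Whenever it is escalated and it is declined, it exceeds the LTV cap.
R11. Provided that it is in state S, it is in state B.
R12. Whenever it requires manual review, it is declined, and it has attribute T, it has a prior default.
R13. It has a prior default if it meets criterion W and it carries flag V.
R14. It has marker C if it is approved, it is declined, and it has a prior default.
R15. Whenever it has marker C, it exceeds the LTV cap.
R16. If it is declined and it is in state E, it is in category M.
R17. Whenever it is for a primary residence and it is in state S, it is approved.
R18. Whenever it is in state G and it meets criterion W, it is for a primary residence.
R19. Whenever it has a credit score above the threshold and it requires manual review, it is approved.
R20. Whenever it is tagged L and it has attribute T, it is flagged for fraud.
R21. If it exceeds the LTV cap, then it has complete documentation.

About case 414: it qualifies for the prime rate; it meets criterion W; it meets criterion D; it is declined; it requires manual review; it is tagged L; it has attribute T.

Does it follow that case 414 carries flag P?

Forward chaining from the given facts derives: is in state S, is in state B, has a prior default, is flagged for fraud, is classified as Z, has marker F.
Rules concluding "it carries flag P": R1 needs "it is conditionally approved"; R2 needs "it has complete documentation"; R8 needs "it is pre-approved" — none of these are established.

No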